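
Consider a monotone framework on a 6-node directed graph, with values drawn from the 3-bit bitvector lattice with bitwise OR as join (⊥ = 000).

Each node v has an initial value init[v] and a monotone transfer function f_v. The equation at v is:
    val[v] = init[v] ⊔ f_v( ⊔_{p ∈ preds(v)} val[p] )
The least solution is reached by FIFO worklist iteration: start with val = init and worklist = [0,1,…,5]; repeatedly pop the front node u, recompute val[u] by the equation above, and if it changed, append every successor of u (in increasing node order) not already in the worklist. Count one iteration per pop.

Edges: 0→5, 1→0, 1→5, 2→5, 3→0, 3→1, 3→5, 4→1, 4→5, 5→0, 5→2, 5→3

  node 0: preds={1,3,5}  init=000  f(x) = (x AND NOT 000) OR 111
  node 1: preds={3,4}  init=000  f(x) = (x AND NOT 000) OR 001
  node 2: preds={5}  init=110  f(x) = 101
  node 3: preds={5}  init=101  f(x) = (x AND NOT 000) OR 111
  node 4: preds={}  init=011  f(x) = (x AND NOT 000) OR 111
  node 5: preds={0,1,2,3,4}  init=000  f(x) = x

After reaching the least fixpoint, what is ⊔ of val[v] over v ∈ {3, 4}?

111

Worklist (10 pops):
  #1 pop 0: in=101 → 111 (was 000); enqueue []
  #2 pop 1: in=111 → 111 (was 000); enqueue [0]
  #3 pop 2: in=000 → 111 (was 110); enqueue []
  #4 pop 3: in=000 → 111 (was 101); enqueue [1]
  #5 pop 4: in=000 → 111 (was 011); enqueue []
  #6 pop 5: in=111 → 111 (was 000); enqueue [2,3]
  #7 pop 0: in=111 → 111 (no change)
  #8 pop 1: in=111 → 111 (no change)
  #9 pop 2: in=111 → 111 (no change)
  #10 pop 3: in=111 → 111 (no change)

Fixpoint:
  val[0] = 111
  val[1] = 111
  val[2] = 111
  val[3] = 111
  val[4] = 111
  val[5] = 111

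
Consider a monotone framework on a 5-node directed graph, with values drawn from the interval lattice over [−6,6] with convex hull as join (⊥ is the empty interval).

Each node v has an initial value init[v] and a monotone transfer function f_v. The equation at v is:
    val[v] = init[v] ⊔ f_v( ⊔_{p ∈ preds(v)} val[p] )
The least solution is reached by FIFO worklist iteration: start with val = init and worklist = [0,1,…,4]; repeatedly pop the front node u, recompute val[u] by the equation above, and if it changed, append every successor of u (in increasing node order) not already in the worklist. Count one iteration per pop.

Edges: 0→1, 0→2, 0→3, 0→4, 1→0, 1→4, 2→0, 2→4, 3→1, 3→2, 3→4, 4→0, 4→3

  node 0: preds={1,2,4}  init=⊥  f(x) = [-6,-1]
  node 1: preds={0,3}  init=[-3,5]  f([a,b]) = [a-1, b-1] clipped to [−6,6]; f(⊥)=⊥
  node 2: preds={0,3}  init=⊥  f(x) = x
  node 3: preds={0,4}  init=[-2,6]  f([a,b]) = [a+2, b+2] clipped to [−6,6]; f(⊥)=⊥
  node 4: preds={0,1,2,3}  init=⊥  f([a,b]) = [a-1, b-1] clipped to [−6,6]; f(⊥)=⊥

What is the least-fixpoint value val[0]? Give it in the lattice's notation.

[-6,-1]

Worklist (9 pops):
  #1 pop 0: in=[-3,5] → [-6,-1] (was ⊥); enqueue []
  #2 pop 1: in=[-6,6] → [-6,5] (was [-3,5]); enqueue [0]
  #3 pop 2: in=[-6,6] → [-6,6] (was ⊥); enqueue []
  #4 pop 3: in=[-6,-1] → [-4,6] (was [-2,6]); enqueue [1,2]
  #5 pop 4: in=[-6,6] → [-6,5] (was ⊥); enqueue [3]
  #6 pop 0: in=[-6,6] → [-6,-1] (no change)
  #7 pop 1: in=[-6,6] → [-6,5] (no change)
  #8 pop 2: in=[-6,6] → [-6,6] (no change)
  #9 pop 3: in=[-6,5] → [-4,6] (no change)

Fixpoint:
  val[0] = [-6,-1]
  val[1] = [-6,5]
  val[2] = [-6,6]
  val[3] = [-4,6]
  val[4] = [-6,5]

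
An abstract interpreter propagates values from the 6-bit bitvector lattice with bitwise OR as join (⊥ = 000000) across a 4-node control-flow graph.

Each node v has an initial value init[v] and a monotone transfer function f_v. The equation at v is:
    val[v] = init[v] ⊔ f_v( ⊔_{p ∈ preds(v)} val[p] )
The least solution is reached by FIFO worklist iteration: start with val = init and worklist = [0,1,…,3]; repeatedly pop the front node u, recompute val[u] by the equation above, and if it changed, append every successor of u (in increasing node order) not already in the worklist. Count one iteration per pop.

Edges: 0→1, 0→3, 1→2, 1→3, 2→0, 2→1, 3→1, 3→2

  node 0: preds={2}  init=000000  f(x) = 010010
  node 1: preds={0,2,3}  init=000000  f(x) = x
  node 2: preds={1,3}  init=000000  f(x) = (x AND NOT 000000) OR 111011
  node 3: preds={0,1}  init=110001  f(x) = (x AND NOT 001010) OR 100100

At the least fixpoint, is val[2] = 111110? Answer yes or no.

Worklist (10 pops):
  #1 pop 0: in=000000 → 010010 (was 000000); enqueue []
  #2 pop 1: in=110011 → 110011 (was 000000); enqueue []
  #3 pop 2: in=110011 → 111011 (was 000000); enqueue [0,1]
  #4 pop 3: in=110011 → 110101 (was 110001); enqueue [2]
  #5 pop 0: in=111011 → 010010 (no change)
  #6 pop 1: in=111111 → 111111 (was 110011); enqueue [3]
  #7 pop 2: in=111111 → 111111 (was 111011); enqueue [0,1]
  #8 pop 3: in=111111 → 110101 (no change)
  #9 pop 0: in=111111 → 010010 (no change)
  #10 pop 1: in=111111 → 111111 (no change)

Fixpoint:
  val[0] = 010010
  val[1] = 111111
  val[2] = 111111
  val[3] = 110101

no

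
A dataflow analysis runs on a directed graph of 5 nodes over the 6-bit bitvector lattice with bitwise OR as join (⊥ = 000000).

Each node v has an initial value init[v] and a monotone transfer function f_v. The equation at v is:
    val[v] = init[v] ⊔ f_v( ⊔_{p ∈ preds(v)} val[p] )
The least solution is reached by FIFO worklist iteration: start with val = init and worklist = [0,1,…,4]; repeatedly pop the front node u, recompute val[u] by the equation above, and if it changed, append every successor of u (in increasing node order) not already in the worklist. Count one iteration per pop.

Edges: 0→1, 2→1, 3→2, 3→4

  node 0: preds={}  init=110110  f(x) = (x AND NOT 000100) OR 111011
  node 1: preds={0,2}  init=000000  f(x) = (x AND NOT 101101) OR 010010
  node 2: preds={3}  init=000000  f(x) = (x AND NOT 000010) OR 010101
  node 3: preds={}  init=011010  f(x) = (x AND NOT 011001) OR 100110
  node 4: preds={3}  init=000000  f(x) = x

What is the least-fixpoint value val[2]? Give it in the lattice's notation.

111101

Worklist (8 pops):
  #1 pop 0: in=000000 → 111111 (was 110110); enqueue []
  #2 pop 1: in=111111 → 010010 (was 000000); enqueue []
  #3 pop 2: in=011010 → 011101 (was 000000); enqueue [1]
  #4 pop 3: in=000000 → 111110 (was 011010); enqueue [2]
  #5 pop 4: in=111110 → 111110 (was 000000); enqueue []
  #6 pop 1: in=111111 → 010010 (no change)
  #7 pop 2: in=111110 → 111101 (was 011101); enqueue [1]
  #8 pop 1: in=111111 → 010010 (no change)

Fixpoint:
  val[0] = 111111
  val[1] = 010010
  val[2] = 111101
  val[3] = 111110
  val[4] = 111110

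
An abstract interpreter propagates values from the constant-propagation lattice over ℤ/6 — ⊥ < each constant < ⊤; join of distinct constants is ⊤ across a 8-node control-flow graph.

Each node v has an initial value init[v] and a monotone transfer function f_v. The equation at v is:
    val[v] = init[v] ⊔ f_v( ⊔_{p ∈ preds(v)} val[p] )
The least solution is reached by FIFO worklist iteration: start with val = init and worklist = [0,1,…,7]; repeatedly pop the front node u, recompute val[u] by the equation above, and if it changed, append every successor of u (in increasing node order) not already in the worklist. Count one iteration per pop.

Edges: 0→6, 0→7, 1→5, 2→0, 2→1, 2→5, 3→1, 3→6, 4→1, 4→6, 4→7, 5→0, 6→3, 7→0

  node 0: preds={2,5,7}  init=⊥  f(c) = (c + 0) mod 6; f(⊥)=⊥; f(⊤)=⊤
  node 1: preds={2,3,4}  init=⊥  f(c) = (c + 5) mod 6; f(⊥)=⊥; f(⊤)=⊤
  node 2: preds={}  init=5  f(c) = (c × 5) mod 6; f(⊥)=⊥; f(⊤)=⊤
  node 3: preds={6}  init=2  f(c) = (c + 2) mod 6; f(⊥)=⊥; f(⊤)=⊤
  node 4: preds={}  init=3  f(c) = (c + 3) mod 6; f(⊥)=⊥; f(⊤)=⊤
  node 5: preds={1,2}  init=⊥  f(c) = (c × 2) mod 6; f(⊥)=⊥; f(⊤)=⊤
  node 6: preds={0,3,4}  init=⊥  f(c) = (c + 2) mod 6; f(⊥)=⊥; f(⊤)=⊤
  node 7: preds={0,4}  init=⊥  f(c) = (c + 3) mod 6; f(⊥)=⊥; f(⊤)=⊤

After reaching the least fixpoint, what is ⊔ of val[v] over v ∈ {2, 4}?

⊤

Iteration log — 13 steps:
  step 1. node 0  ⊔preds=5  new=5  old=⊥  +wl: 
  step 2. node 1  ⊔preds=⊤  new=⊤  old=⊥  +wl: 
  step 3. node 2  ⊔preds=⊥  new=5  stable
  step 4. node 3  ⊔preds=⊥  new=2  stable
  step 5. node 4  ⊔preds=⊥  new=3  stable
  step 6. node 5  ⊔preds=⊤  new=⊤  old=⊥  +wl: 0
  step 7. node 6  ⊔preds=⊤  new=⊤  old=⊥  +wl: 3
  step 8. node 7  ⊔preds=⊤  new=⊤  old=⊥  +wl: 
  step 9. node 0  ⊔preds=⊤  new=⊤  old=5  +wl: 6,7
  step 10. node 3  ⊔preds=⊤  new=⊤  old=2  +wl: 1
  step 11. node 6  ⊔preds=⊤  new=⊤  stable
  step 12. node 7  ⊔preds=⊤  new=⊤  stable
  step 13. node 1  ⊔preds=⊤  new=⊤  stable

Least fixpoint reached:
  node 0: ⊤
  node 1: ⊤
  node 2: 5
  node 3: ⊤
  node 4: 3
  node 5: ⊤
  node 6: ⊤
  node 7: ⊤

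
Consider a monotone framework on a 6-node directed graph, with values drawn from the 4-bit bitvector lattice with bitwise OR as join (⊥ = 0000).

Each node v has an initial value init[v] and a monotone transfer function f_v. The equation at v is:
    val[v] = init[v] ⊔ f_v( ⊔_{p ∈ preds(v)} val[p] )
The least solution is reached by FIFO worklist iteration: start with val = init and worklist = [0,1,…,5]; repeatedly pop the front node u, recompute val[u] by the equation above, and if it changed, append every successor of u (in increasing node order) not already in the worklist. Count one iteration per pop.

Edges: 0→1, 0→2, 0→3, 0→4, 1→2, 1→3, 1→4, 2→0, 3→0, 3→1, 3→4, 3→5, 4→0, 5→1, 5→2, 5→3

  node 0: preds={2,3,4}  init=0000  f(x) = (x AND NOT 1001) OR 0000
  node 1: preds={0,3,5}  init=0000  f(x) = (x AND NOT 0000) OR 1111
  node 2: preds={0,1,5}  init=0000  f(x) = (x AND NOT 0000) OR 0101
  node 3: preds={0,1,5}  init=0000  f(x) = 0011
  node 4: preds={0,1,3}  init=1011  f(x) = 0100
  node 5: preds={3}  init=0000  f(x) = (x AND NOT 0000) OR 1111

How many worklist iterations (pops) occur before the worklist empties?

Iteration log — 11 steps:
  step 1. node 0  ⊔preds=1011  new=0010  old=0000  +wl: 
  step 2. node 1  ⊔preds=0010  new=1111  old=0000  +wl: 
  step 3. node 2  ⊔preds=1111  new=1111  old=0000  +wl: 0
  step 4. node 3  ⊔preds=1111  new=0011  old=0000  +wl: 1
  step 5. node 4  ⊔preds=1111  new=1111  old=1011  +wl: 
  step 6. node 5  ⊔preds=0011  new=1111  old=0000  +wl: 2,3
  step 7. node 0  ⊔preds=1111  new=0110  old=0010  +wl: 4
  step 8. node 1  ⊔preds=1111  new=1111  stable
  step 9. node 2  ⊔preds=1111  new=1111  stable
  step 10. node 3  ⊔preds=1111  new=0011  stable
  step 11. node 4  ⊔preds=1111  new=1111  stable

Least fixpoint reached:
  node 0: 0110
  node 1: 1111
  node 2: 1111
  node 3: 0011
  node 4: 1111
  node 5: 1111

11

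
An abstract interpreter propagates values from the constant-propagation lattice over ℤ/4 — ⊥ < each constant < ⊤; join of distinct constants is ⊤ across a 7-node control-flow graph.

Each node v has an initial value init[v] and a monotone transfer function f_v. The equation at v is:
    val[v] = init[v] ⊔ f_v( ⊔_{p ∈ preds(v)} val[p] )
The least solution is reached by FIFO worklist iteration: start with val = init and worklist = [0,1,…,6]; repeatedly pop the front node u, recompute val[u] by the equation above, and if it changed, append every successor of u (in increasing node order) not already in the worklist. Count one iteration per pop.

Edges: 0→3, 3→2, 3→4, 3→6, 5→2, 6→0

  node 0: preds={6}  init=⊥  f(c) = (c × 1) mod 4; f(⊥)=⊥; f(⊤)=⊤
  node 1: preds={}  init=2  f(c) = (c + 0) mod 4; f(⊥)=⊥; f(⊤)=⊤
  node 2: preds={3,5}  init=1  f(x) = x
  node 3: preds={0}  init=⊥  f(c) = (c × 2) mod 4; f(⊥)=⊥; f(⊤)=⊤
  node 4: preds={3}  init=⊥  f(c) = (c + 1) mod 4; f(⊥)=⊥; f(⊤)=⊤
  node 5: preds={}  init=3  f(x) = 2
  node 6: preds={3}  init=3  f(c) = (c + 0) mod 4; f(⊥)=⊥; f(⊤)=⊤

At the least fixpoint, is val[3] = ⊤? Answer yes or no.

yes

Iteration log — 13 steps:
  step 1. node 0  ⊔preds=3  new=3  old=⊥  +wl: 
  step 2. node 1  ⊔preds=⊥  new=2  stable
  step 3. node 2  ⊔preds=3  new=⊤  old=1  +wl: 
  step 4. node 3  ⊔preds=3  new=2  old=⊥  +wl: 2
  step 5. node 4  ⊔preds=2  new=3  old=⊥  +wl: 
  step 6. node 5  ⊔preds=⊥  new=⊤  old=3  +wl: 
  step 7. node 6  ⊔preds=2  new=⊤  old=3  +wl: 0
  step 8. node 2  ⊔preds=⊤  new=⊤  stable
  step 9. node 0  ⊔preds=⊤  new=⊤  old=3  +wl: 3
  step 10. node 3  ⊔preds=⊤  new=⊤  old=2  +wl: 2,4,6
  step 11. node 2  ⊔preds=⊤  new=⊤  stable
  step 12. node 4  ⊔preds=⊤  new=⊤  old=3  +wl: 
  step 13. node 6  ⊔preds=⊤  new=⊤  stable

Least fixpoint reached:
  node 0: ⊤
  node 1: 2
  node 2: ⊤
  node 3: ⊤
  node 4: ⊤
  node 5: ⊤
  node 6: ⊤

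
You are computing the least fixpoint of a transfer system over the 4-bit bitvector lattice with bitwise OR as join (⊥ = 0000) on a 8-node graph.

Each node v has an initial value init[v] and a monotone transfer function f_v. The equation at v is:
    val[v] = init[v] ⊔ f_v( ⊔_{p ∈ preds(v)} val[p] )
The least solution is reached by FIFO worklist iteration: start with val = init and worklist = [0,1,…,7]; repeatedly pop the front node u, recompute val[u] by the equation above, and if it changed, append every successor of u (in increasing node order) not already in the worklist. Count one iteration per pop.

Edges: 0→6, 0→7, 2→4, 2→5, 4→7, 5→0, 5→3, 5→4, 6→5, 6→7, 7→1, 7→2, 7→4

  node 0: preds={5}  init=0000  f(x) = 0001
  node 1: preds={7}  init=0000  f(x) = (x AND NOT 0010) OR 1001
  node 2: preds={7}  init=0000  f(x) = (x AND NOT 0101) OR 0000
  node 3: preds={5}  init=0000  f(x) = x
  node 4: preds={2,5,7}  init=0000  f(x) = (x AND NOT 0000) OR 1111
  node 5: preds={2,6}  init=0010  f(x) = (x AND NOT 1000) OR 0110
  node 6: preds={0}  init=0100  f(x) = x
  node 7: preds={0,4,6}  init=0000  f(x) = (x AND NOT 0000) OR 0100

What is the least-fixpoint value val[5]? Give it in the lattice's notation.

Worklist (18 pops):
  #1 pop 0: in=0010 → 0001 (was 0000); enqueue []
  #2 pop 1: in=0000 → 1001 (was 0000); enqueue []
  #3 pop 2: in=0000 → 0000 (no change)
  #4 pop 3: in=0010 → 0010 (was 0000); enqueue []
  #5 pop 4: in=0010 → 1111 (was 0000); enqueue []
  #6 pop 5: in=0100 → 0110 (was 0010); enqueue [0,3,4]
  #7 pop 6: in=0001 → 0101 (was 0100); enqueue [5]
  #8 pop 7: in=1111 → 1111 (was 0000); enqueue [1,2]
  #9 pop 0: in=0110 → 0001 (no change)
  #10 pop 3: in=0110 → 0110 (was 0010); enqueue []
  #11 pop 4: in=1111 → 1111 (no change)
  #12 pop 5: in=0101 → 0111 (was 0110); enqueue [0,3,4]
  #13 pop 1: in=1111 → 1101 (was 1001); enqueue []
  #14 pop 2: in=1111 → 1010 (was 0000); enqueue [5]
  #15 pop 0: in=0111 → 0001 (no change)
  #16 pop 3: in=0111 → 0111 (was 0110); enqueue []
  #17 pop 4: in=1111 → 1111 (no change)
  #18 pop 5: in=1111 → 0111 (no change)

Fixpoint:
  val[0] = 0001
  val[1] = 1101
  val[2] = 1010
  val[3] = 0111
  val[4] = 1111
  val[5] = 0111
  val[6] = 0101
  val[7] = 1111

0111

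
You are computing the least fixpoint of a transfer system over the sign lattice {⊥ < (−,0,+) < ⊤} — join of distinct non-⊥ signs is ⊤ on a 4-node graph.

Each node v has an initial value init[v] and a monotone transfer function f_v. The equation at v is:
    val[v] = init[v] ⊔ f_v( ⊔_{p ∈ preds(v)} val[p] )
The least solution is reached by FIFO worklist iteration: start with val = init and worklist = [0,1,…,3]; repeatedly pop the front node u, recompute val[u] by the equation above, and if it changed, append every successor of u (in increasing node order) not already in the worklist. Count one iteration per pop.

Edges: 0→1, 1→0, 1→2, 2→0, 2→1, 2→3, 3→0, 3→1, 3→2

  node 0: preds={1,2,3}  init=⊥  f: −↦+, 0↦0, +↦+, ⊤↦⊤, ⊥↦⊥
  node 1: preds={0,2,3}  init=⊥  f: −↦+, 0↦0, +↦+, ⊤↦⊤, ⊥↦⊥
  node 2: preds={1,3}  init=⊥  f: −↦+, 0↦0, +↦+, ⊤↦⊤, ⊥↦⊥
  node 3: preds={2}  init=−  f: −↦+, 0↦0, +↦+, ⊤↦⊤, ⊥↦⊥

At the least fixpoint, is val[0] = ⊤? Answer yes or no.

Trace (7 dequeues):
  [1] u=0 | in − | out + | prev ⊥ | push {}
  [2] u=1 | in ⊤ | out ⊤ | prev ⊥ | push {0}
  [3] u=2 | in ⊤ | out ⊤ | prev ⊥ | push {1}
  [4] u=3 | in ⊤ | out ⊤ | prev − | push {2}
  [5] u=0 | in ⊤ | out ⊤ | prev + | push {}
  [6] u=1 | in ⊤ | out ⊤ | ==
  [7] u=2 | in ⊤ | out ⊤ | ==

Converged values:
  [0] ⊤
  [1] ⊤
  [2] ⊤
  [3] ⊤

yes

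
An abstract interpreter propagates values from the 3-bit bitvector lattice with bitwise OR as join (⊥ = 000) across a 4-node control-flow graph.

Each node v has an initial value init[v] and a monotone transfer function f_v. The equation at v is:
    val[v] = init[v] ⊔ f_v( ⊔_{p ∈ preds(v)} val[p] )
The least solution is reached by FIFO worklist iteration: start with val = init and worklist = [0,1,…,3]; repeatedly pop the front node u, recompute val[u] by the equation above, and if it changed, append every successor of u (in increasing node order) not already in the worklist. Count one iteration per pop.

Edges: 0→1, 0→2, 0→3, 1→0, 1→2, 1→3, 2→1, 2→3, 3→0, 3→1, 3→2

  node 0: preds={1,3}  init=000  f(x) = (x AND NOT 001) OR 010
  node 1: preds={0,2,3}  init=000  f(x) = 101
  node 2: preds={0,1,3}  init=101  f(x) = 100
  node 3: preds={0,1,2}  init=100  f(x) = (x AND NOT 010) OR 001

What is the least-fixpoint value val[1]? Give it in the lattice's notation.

101

Worklist (7 pops):
  #1 pop 0: in=100 → 110 (was 000); enqueue []
  #2 pop 1: in=111 → 101 (was 000); enqueue [0]
  #3 pop 2: in=111 → 101 (no change)
  #4 pop 3: in=111 → 101 (was 100); enqueue [1,2]
  #5 pop 0: in=101 → 110 (no change)
  #6 pop 1: in=111 → 101 (no change)
  #7 pop 2: in=111 → 101 (no change)

Fixpoint:
  val[0] = 110
  val[1] = 101
  val[2] = 101
  val[3] = 101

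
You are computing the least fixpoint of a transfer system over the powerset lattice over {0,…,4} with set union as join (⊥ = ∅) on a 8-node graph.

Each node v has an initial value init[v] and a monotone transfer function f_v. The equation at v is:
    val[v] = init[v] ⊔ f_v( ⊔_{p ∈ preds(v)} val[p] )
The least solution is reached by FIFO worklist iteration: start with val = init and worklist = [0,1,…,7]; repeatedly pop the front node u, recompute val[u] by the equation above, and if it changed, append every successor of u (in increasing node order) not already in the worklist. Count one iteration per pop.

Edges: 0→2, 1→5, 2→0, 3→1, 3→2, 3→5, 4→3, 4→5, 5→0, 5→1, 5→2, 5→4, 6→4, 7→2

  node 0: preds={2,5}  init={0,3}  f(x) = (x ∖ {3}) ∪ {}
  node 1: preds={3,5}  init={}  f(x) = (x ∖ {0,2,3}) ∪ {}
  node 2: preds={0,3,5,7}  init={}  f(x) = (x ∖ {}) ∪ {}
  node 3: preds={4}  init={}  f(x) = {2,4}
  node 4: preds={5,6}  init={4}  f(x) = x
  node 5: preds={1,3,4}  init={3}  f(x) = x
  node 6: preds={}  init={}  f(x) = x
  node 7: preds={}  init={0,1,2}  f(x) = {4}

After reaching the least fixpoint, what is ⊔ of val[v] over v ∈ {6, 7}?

{0,1,2,4}

Trace (16 dequeues):
  [1] u=0 | in {3} | out {0,3} | ==
  [2] u=1 | in {3} | out {} | ==
  [3] u=2 | in {0,1,2,3} | out {0,1,2,3} | prev {} | push {0}
  [4] u=3 | in {4} | out {2,4} | prev {} | push {1,2}
  [5] u=4 | in {3} | out {3,4} | prev {4} | push {3}
  [6] u=5 | in {2,3,4} | out {2,3,4} | prev {3} | push {4}
  [7] u=6 | in {} | out {} | ==
  [8] u=7 | in {} | out {0,1,2,4} | prev {0,1,2} | push {}
  [9] u=0 | in {0,1,2,3,4} | out {0,1,2,3,4} | prev {0,3} | push {}
  [10] u=1 | in {2,3,4} | out {4} | prev {} | push {5}
  [11] u=2 | in {0,1,2,3,4} | out {0,1,2,3,4} | prev {0,1,2,3} | push {0}
  [12] u=3 | in {3,4} | out {2,4} | ==
  [13] u=4 | in {2,3,4} | out {2,3,4} | prev {3,4} | push {3}
  [14] u=5 | in {2,3,4} | out {2,3,4} | ==
  [15] u=0 | in {0,1,2,3,4} | out {0,1,2,3,4} | ==
  [16] u=3 | in {2,3,4} | out {2,4} | ==

Converged values:
  [0] {0,1,2,3,4}
  [1] {4}
  [2] {0,1,2,3,4}
  [3] {2,4}
  [4] {2,3,4}
  [5] {2,3,4}
  [6] {}
  [7] {0,1,2,4}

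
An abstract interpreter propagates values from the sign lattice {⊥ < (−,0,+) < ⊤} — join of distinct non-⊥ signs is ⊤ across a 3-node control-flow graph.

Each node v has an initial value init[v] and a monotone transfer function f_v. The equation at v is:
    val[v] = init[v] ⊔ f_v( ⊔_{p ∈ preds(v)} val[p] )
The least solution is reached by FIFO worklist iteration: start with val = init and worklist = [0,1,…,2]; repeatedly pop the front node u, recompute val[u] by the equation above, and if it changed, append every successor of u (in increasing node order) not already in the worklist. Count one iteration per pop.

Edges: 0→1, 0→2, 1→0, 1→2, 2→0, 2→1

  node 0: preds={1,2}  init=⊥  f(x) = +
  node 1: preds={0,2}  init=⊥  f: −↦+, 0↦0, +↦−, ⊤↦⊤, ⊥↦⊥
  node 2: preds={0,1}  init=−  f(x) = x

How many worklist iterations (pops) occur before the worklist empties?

5

Trace (5 dequeues):
  [1] u=0 | in − | out + | prev ⊥ | push {}
  [2] u=1 | in ⊤ | out ⊤ | prev ⊥ | push {0}
  [3] u=2 | in ⊤ | out ⊤ | prev − | push {1}
  [4] u=0 | in ⊤ | out + | ==
  [5] u=1 | in ⊤ | out ⊤ | ==

Converged values:
  [0] +
  [1] ⊤
  [2] ⊤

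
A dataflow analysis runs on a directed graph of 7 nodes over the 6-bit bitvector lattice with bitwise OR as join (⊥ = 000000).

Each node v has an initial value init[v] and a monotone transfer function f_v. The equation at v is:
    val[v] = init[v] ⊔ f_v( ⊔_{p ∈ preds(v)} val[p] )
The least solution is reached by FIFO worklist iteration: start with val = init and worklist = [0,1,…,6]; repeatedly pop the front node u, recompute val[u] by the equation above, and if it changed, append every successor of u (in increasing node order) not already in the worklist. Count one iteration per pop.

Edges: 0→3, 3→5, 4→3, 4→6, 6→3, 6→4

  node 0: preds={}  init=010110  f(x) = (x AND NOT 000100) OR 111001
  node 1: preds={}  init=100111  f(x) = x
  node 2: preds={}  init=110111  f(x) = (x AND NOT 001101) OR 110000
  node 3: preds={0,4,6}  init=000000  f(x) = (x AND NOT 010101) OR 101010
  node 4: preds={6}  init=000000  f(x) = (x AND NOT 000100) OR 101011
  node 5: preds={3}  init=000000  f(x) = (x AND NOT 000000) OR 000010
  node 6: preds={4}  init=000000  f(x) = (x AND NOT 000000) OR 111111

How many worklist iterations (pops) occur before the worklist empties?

Iteration log — 11 steps:
  step 1. node 0  ⊔preds=000000  new=111111  old=010110  +wl: 
  step 2. node 1  ⊔preds=000000  new=100111  stable
  step 3. node 2  ⊔preds=000000  new=110111  stable
  step 4. node 3  ⊔preds=111111  new=101010  old=000000  +wl: 
  step 5. node 4  ⊔preds=000000  new=101011  old=000000  +wl: 3
  step 6. node 5  ⊔preds=101010  new=101010  old=000000  +wl: 
  step 7. node 6  ⊔preds=101011  new=111111  old=000000  +wl: 4
  step 8. node 3  ⊔preds=111111  new=101010  stable
  step 9. node 4  ⊔preds=111111  new=111011  old=101011  +wl: 3,6
  step 10. node 3  ⊔preds=111111  new=101010  stable
  step 11. node 6  ⊔preds=111011  new=111111  stable

Least fixpoint reached:
  node 0: 111111
  node 1: 100111
  node 2: 110111
  node 3: 101010
  node 4: 111011
  node 5: 101010
  node 6: 111111

11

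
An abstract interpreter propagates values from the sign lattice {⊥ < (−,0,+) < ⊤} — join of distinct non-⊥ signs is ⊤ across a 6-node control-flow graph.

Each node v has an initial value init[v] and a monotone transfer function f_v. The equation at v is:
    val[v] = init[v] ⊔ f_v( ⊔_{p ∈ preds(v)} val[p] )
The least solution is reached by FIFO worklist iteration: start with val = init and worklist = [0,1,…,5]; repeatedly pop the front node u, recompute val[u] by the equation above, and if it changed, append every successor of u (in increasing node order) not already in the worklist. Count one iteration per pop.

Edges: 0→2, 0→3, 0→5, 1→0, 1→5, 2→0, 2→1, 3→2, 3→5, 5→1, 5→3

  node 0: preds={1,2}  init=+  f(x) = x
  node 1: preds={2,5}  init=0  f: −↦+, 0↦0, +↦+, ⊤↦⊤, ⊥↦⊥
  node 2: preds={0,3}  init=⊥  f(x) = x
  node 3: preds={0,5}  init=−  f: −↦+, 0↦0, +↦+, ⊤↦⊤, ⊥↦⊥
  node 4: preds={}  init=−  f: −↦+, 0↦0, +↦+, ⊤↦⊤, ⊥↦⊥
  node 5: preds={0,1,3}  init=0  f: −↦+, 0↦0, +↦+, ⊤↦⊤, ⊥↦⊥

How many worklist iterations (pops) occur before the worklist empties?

Trace (12 dequeues):
  [1] u=0 | in 0 | out ⊤ | prev + | push {}
  [2] u=1 | in 0 | out 0 | ==
  [3] u=2 | in ⊤ | out ⊤ | prev ⊥ | push {0,1}
  [4] u=3 | in ⊤ | out ⊤ | prev − | push {2}
  [5] u=4 | in ⊥ | out − | ==
  [6] u=5 | in ⊤ | out ⊤ | prev 0 | push {3}
  [7] u=0 | in ⊤ | out ⊤ | ==
  [8] u=1 | in ⊤ | out ⊤ | prev 0 | push {0,5}
  [9] u=2 | in ⊤ | out ⊤ | ==
  [10] u=3 | in ⊤ | out ⊤ | ==
  [11] u=0 | in ⊤ | out ⊤ | ==
  [12] u=5 | in ⊤ | out ⊤ | ==

Converged values:
  [0] ⊤
  [1] ⊤
  [2] ⊤
  [3] ⊤
  [4] −
  [5] ⊤

12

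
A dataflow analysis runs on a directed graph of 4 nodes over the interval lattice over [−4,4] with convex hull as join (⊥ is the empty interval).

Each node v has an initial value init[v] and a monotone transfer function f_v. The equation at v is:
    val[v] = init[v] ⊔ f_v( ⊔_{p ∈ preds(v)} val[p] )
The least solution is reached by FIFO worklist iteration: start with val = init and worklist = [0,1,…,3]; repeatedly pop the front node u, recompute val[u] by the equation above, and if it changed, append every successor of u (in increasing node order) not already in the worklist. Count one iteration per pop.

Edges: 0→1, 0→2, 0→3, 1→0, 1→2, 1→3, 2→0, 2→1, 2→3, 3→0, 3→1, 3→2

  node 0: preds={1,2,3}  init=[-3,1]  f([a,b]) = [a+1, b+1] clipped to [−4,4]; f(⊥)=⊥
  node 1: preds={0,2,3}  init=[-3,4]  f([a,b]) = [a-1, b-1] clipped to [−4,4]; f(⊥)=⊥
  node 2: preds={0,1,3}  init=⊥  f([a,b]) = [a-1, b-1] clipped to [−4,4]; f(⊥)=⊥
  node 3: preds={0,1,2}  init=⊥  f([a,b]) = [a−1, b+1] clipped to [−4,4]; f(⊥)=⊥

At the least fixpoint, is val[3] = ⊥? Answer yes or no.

Iteration log — 7 steps:
  step 1. node 0  ⊔preds=[-3,4]  new=[-3,4]  old=[-3,1]  +wl: 
  step 2. node 1  ⊔preds=[-3,4]  new=[-4,4]  old=[-3,4]  +wl: 0
  step 3. node 2  ⊔preds=[-4,4]  new=[-4,3]  old=⊥  +wl: 1
  step 4. node 3  ⊔preds=[-4,4]  new=[-4,4]  old=⊥  +wl: 2
  step 5. node 0  ⊔preds=[-4,4]  new=[-3,4]  stable
  step 6. node 1  ⊔preds=[-4,4]  new=[-4,4]  stable
  step 7. node 2  ⊔preds=[-4,4]  new=[-4,3]  stable

Least fixpoint reached:
  node 0: [-3,4]
  node 1: [-4,4]
  node 2: [-4,3]
  node 3: [-4,4]

no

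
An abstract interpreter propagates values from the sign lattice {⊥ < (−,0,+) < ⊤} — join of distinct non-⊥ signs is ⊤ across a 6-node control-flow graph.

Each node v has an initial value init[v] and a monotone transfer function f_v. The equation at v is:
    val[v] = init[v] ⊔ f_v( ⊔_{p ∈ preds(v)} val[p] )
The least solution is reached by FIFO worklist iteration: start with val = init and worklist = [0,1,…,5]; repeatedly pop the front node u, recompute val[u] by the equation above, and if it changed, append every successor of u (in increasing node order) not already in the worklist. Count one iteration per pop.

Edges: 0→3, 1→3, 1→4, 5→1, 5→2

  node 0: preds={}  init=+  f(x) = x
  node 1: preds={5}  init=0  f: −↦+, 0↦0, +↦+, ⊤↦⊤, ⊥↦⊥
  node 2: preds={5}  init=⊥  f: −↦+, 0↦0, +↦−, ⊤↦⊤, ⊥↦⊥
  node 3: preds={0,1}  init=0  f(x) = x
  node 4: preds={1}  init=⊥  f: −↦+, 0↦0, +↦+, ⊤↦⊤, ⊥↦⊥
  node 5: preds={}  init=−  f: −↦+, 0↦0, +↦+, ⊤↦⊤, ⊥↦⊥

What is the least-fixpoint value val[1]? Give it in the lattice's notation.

Iteration log — 6 steps:
  step 1. node 0  ⊔preds=⊥  new=+  stable
  step 2. node 1  ⊔preds=−  new=⊤  old=0  +wl: 
  step 3. node 2  ⊔preds=−  new=+  old=⊥  +wl: 
  step 4. node 3  ⊔preds=⊤  new=⊤  old=0  +wl: 
  step 5. node 4  ⊔preds=⊤  new=⊤  old=⊥  +wl: 
  step 6. node 5  ⊔preds=⊥  new=−  stable

Least fixpoint reached:
  node 0: +
  node 1: ⊤
  node 2: +
  node 3: ⊤
  node 4: ⊤
  node 5: −

⊤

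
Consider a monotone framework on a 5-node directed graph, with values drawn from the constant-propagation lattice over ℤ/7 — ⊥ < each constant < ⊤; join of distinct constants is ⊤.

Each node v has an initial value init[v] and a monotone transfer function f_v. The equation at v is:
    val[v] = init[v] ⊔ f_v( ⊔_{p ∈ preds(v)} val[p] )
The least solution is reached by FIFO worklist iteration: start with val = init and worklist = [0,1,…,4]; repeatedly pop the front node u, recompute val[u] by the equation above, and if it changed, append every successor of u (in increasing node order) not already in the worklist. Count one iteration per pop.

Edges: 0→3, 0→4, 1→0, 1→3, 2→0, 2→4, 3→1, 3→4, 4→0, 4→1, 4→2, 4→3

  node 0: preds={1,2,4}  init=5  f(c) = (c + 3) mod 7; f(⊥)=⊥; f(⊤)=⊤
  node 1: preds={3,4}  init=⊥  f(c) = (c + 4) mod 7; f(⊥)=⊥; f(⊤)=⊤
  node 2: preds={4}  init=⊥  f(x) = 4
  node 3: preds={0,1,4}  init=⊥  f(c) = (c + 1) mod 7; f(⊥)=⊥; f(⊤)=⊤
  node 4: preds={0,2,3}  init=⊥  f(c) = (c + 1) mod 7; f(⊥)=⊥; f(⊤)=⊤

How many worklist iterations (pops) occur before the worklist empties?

Iteration log — 12 steps:
  step 1. node 0  ⊔preds=⊥  new=5  stable
  step 2. node 1  ⊔preds=⊥  new=⊥  stable
  step 3. node 2  ⊔preds=⊥  new=4  old=⊥  +wl: 0
  step 4. node 3  ⊔preds=5  new=6  old=⊥  +wl: 1
  step 5. node 4  ⊔preds=⊤  new=⊤  old=⊥  +wl: 2,3
  step 6. node 0  ⊔preds=⊤  new=⊤  old=5  +wl: 4
  step 7. node 1  ⊔preds=⊤  new=⊤  old=⊥  +wl: 0
  step 8. node 2  ⊔preds=⊤  new=4  stable
  step 9. node 3  ⊔preds=⊤  new=⊤  old=6  +wl: 1
  step 10. node 4  ⊔preds=⊤  new=⊤  stable
  step 11. node 0  ⊔preds=⊤  new=⊤  stable
  step 12. node 1  ⊔preds=⊤  new=⊤  stable

Least fixpoint reached:
  node 0: ⊤
  node 1: ⊤
  node 2: 4
  node 3: ⊤
  node 4: ⊤

12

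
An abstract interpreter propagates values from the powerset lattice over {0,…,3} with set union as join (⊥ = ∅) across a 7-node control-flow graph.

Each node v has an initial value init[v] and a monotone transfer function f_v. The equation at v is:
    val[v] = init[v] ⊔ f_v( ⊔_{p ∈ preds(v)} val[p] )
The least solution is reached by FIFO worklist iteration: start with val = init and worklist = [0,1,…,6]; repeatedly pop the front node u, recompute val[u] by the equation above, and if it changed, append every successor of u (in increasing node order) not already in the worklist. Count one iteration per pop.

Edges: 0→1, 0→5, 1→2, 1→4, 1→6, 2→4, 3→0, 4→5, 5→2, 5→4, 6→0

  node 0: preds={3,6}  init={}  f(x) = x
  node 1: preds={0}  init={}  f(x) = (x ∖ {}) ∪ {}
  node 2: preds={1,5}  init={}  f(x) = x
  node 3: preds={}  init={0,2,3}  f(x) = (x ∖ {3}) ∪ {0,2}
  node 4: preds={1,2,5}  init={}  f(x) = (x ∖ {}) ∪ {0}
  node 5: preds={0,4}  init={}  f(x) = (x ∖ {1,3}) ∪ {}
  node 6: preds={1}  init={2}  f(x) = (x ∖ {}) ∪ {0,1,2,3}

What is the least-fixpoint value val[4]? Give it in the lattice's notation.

Trace (16 dequeues):
  [1] u=0 | in {0,2,3} | out {0,2,3} | prev {} | push {}
  [2] u=1 | in {0,2,3} | out {0,2,3} | prev {} | push {}
  [3] u=2 | in {0,2,3} | out {0,2,3} | prev {} | push {}
  [4] u=3 | in {} | out {0,2,3} | ==
  [5] u=4 | in {0,2,3} | out {0,2,3} | prev {} | push {}
  [6] u=5 | in {0,2,3} | out {0,2} | prev {} | push {2,4}
  [7] u=6 | in {0,2,3} | out {0,1,2,3} | prev {2} | push {0}
  [8] u=2 | in {0,2,3} | out {0,2,3} | ==
  [9] u=4 | in {0,2,3} | out {0,2,3} | ==
  [10] u=0 | in {0,1,2,3} | out {0,1,2,3} | prev {0,2,3} | push {1,5}
  [11] u=1 | in {0,1,2,3} | out {0,1,2,3} | prev {0,2,3} | push {2,4,6}
  [12] u=5 | in {0,1,2,3} | out {0,2} | ==
  [13] u=2 | in {0,1,2,3} | out {0,1,2,3} | prev {0,2,3} | push {}
  [14] u=4 | in {0,1,2,3} | out {0,1,2,3} | prev {0,2,3} | push {5}
  [15] u=6 | in {0,1,2,3} | out {0,1,2,3} | ==
  [16] u=5 | in {0,1,2,3} | out {0,2} | ==

Converged values:
  [0] {0,1,2,3}
  [1] {0,1,2,3}
  [2] {0,1,2,3}
  [3] {0,2,3}
  [4] {0,1,2,3}
  [5] {0,2}
  [6] {0,1,2,3}

{0,1,2,3}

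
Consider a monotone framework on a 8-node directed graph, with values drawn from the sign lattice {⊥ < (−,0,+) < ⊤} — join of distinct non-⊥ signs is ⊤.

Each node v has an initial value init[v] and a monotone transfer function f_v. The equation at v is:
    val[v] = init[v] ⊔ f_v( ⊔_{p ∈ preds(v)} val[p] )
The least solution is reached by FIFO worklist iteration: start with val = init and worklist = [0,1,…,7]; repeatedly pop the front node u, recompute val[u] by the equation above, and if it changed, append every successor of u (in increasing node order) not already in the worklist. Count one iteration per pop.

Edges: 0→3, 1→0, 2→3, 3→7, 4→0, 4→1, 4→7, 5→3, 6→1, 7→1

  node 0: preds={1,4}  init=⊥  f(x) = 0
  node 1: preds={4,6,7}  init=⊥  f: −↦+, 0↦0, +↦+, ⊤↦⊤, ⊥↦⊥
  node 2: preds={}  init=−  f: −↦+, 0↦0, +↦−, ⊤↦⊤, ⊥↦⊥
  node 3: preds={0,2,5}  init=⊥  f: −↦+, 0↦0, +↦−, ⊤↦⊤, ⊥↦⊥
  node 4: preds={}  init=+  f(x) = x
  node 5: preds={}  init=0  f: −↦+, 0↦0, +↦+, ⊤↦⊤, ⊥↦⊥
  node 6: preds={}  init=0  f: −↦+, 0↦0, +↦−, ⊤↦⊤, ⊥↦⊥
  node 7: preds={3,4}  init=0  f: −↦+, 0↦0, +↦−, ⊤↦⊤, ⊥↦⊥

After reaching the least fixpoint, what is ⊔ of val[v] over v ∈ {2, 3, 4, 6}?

⊤

Worklist (10 pops):
  #1 pop 0: in=+ → 0 (was ⊥); enqueue []
  #2 pop 1: in=⊤ → ⊤ (was ⊥); enqueue [0]
  #3 pop 2: in=⊥ → − (no change)
  #4 pop 3: in=⊤ → ⊤ (was ⊥); enqueue []
  #5 pop 4: in=⊥ → + (no change)
  #6 pop 5: in=⊥ → 0 (no change)
  #7 pop 6: in=⊥ → 0 (no change)
  #8 pop 7: in=⊤ → ⊤ (was 0); enqueue [1]
  #9 pop 0: in=⊤ → 0 (no change)
  #10 pop 1: in=⊤ → ⊤ (no change)

Fixpoint:
  val[0] = 0
  val[1] = ⊤
  val[2] = −
  val[3] = ⊤
  val[4] = +
  val[5] = 0
  val[6] = 0
  val[7] = ⊤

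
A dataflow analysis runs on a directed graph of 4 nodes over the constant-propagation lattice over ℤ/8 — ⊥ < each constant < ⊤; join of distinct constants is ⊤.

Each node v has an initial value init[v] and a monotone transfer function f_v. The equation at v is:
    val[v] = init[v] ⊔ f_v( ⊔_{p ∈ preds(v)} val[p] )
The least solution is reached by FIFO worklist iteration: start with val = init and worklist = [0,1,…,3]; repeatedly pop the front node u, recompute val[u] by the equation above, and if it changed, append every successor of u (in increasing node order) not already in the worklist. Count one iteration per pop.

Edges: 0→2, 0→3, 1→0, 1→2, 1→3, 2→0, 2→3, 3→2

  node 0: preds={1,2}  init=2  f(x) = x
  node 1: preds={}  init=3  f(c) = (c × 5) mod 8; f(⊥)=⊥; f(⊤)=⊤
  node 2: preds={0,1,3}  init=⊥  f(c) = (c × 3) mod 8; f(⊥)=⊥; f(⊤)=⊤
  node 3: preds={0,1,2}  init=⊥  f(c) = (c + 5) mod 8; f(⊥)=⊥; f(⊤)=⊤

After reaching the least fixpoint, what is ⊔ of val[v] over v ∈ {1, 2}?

Worklist (6 pops):
  #1 pop 0: in=3 → ⊤ (was 2); enqueue []
  #2 pop 1: in=⊥ → 3 (no change)
  #3 pop 2: in=⊤ → ⊤ (was ⊥); enqueue [0]
  #4 pop 3: in=⊤ → ⊤ (was ⊥); enqueue [2]
  #5 pop 0: in=⊤ → ⊤ (no change)
  #6 pop 2: in=⊤ → ⊤ (no change)

Fixpoint:
  val[0] = ⊤
  val[1] = 3
  val[2] = ⊤
  val[3] = ⊤

⊤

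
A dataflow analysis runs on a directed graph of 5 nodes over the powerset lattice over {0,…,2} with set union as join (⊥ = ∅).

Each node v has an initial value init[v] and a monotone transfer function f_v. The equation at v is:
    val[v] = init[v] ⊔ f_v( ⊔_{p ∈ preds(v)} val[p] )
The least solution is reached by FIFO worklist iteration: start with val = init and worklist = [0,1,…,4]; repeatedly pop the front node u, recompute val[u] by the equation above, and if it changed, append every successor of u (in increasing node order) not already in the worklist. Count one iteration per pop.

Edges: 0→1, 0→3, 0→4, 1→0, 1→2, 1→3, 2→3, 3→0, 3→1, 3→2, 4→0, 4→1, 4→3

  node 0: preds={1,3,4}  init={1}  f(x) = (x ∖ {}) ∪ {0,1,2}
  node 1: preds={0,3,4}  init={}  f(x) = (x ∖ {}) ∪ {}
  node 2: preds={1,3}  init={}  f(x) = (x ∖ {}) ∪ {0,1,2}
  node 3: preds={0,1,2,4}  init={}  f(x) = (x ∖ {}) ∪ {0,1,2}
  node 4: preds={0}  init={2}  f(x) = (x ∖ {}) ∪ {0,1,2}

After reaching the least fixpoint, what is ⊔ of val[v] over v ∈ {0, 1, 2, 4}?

{0,1,2}

Trace (9 dequeues):
  [1] u=0 | in {2} | out {0,1,2} | prev {1} | push {}
  [2] u=1 | in {0,1,2} | out {0,1,2} | prev {} | push {0}
  [3] u=2 | in {0,1,2} | out {0,1,2} | prev {} | push {}
  [4] u=3 | in {0,1,2} | out {0,1,2} | prev {} | push {1,2}
  [5] u=4 | in {0,1,2} | out {0,1,2} | prev {2} | push {3}
  [6] u=0 | in {0,1,2} | out {0,1,2} | ==
  [7] u=1 | in {0,1,2} | out {0,1,2} | ==
  [8] u=2 | in {0,1,2} | out {0,1,2} | ==
  [9] u=3 | in {0,1,2} | out {0,1,2} | ==

Converged values:
  [0] {0,1,2}
  [1] {0,1,2}
  [2] {0,1,2}
  [3] {0,1,2}
  [4] {0,1,2}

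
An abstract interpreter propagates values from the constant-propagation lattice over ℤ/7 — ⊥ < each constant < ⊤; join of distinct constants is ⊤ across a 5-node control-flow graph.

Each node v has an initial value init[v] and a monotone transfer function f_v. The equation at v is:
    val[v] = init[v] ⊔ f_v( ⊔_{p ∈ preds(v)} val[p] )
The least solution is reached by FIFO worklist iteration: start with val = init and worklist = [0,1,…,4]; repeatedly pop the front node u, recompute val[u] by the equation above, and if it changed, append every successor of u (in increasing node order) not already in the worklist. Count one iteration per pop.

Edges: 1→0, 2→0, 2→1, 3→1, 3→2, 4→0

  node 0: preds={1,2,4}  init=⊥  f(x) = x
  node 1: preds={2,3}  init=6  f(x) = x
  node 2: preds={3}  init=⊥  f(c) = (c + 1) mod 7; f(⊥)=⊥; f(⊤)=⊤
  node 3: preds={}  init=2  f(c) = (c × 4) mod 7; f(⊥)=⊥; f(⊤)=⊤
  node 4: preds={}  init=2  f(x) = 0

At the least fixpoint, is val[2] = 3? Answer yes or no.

yes

Iteration log — 7 steps:
  step 1. node 0  ⊔preds=⊤  new=⊤  old=⊥  +wl: 
  step 2. node 1  ⊔preds=2  new=⊤  old=6  +wl: 0
  step 3. node 2  ⊔preds=2  new=3  old=⊥  +wl: 1
  step 4. node 3  ⊔preds=⊥  new=2  stable
  step 5. node 4  ⊔preds=⊥  new=⊤  old=2  +wl: 
  step 6. node 0  ⊔preds=⊤  new=⊤  stable
  step 7. node 1  ⊔preds=⊤  new=⊤  stable

Least fixpoint reached:
  node 0: ⊤
  node 1: ⊤
  node 2: 3
  node 3: 2
  node 4: ⊤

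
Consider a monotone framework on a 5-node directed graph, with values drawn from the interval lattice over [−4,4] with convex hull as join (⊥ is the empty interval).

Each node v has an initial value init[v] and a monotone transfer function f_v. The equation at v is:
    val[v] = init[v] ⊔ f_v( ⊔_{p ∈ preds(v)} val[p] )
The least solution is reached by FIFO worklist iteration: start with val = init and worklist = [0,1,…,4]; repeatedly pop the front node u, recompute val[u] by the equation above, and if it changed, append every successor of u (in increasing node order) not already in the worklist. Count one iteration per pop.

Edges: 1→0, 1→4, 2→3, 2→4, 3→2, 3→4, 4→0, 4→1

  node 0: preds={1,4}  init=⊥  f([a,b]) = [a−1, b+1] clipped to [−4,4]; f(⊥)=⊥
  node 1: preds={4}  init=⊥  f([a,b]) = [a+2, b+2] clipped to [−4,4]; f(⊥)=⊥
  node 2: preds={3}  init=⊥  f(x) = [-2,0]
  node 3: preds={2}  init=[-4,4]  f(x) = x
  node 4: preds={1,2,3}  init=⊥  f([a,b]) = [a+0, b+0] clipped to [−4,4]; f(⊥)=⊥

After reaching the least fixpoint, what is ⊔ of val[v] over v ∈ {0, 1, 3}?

Trace (9 dequeues):
  [1] u=0 | in ⊥ | out ⊥ | ==
  [2] u=1 | in ⊥ | out ⊥ | ==
  [3] u=2 | in [-4,4] | out [-2,0] | prev ⊥ | push {}
  [4] u=3 | in [-2,0] | out [-4,4] | ==
  [5] u=4 | in [-4,4] | out [-4,4] | prev ⊥ | push {0,1}
  [6] u=0 | in [-4,4] | out [-4,4] | prev ⊥ | push {}
  [7] u=1 | in [-4,4] | out [-2,4] | prev ⊥ | push {0,4}
  [8] u=0 | in [-4,4] | out [-4,4] | ==
  [9] u=4 | in [-4,4] | out [-4,4] | ==

Converged values:
  [0] [-4,4]
  [1] [-2,4]
  [2] [-2,0]
  [3] [-4,4]
  [4] [-4,4]

[-4,4]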